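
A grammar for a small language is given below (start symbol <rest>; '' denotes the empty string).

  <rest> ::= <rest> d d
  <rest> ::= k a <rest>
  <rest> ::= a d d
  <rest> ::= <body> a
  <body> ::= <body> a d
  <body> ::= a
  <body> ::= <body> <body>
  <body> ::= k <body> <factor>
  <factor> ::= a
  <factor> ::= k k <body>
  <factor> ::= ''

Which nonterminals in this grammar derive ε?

{ <factor> }

Directly nullable (have an ''-production): <factor>.
No other nonterminal has a production whose RHS symbols are all nullable.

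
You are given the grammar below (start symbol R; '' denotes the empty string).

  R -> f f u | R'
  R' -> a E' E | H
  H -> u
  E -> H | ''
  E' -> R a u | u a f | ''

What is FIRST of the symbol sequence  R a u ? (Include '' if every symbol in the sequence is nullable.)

{ a, f, u }

Add FIRST(R) = { a, f, u }; R is not nullable, stop.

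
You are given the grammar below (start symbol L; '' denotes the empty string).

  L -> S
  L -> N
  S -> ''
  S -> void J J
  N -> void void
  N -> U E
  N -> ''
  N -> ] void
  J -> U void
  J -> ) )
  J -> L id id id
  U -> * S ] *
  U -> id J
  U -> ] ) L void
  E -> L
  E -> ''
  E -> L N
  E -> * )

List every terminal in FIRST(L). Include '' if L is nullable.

From L -> S: add FIRST(S) = { void, '' } (including '' since S is nullable).
From L -> N: add FIRST(N) = { *, ], id, void, '' } (including '' since N is nullable).
Union: FIRST(L) = { *, ], id, void, '' }.

{ *, ], id, void, '' }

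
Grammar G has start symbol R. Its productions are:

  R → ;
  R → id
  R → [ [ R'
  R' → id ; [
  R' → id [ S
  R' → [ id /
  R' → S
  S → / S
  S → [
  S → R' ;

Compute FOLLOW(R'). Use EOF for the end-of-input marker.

In R → [ [ R': R' is at the end, add FOLLOW(R) = { EOF }.
In S → R' ;: add FIRST(;) = { ; }.
Union: FOLLOW(R') = { EOF, ; }.

{ EOF, ; }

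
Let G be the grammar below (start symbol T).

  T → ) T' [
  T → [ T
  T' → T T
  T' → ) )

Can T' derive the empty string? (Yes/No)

No

No nonterminal in this grammar is nullable.
No production of T' has an RHS whose symbols are all nullable, so T' is not nullable.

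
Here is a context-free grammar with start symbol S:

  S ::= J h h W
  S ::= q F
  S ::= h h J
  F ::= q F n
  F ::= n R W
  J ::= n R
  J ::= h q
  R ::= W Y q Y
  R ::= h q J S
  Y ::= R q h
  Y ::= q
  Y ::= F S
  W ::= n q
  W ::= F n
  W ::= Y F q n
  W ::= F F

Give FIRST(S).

From S ::= J h h W: add FIRST(J) = { h, n }.
S ::= q F contributes {q}.
S ::= h h J contributes {h}.
Union: FIRST(S) = { h, n, q }.

{ h, n, q }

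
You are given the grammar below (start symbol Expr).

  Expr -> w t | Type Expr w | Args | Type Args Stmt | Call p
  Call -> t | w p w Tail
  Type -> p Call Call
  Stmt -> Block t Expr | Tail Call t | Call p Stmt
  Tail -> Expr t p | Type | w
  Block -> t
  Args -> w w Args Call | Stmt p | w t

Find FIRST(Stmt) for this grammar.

From Stmt -> Block t Expr: add FIRST(Block) = { t }.
From Stmt -> Tail Call t: add FIRST(Tail) = { p, t, w }.
From Stmt -> Call p Stmt: add FIRST(Call) = { t, w }.
Union: FIRST(Stmt) = { p, t, w }.

{ p, t, w }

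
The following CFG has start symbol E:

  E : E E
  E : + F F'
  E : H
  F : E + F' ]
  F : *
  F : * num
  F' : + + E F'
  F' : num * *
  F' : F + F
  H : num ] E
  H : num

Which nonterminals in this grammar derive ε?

{ } (none)

No nonterminal has an empty production or an RHS whose symbols are all nullable.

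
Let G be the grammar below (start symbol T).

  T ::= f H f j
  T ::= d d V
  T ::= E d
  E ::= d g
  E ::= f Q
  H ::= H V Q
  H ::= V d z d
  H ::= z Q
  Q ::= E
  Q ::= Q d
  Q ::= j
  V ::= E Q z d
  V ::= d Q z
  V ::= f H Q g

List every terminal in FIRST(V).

{ d, f }

From V ::= E Q z d: add FIRST(E) = { d, f }.
V ::= d Q z contributes {d}.
V ::= f H Q g contributes {f}.
Union: FIRST(V) = { d, f }.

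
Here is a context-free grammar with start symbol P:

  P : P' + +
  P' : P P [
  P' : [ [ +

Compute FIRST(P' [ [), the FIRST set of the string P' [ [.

Add FIRST(P') = { [ }; P' is not nullable, stop.

{ [ }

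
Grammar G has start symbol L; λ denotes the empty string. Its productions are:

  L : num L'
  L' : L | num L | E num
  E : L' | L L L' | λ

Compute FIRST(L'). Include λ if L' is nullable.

{ num }

From L' : L: add FIRST(L) = { num }.
L' : num L contributes {num}.
From L' : E num: E nullable, take FIRST(E) ∪ {num} = { num }.
Union: FIRST(L') = { num }.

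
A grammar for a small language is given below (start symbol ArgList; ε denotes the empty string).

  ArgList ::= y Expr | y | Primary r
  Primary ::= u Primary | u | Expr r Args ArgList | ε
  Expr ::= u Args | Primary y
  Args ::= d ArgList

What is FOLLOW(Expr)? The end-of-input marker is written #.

In ArgList ::= y Expr: Expr is at the end, add FOLLOW(ArgList) = { #, r, u, y }.
In Primary ::= Expr r Args ArgList: add FIRST(r Args ArgList) = { r }.
Union: FOLLOW(Expr) = { #, r, u, y }.

{ #, r, u, y }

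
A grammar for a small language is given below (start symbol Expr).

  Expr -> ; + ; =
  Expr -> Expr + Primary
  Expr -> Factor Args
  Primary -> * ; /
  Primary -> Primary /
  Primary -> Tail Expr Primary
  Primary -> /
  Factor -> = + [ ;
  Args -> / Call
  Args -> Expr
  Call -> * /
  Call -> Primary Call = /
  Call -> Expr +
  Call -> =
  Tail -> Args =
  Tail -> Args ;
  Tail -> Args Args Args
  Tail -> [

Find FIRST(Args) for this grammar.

Args -> / Call contributes {/}.
From Args -> Expr: add FIRST(Expr) = { ;, = }.
Union: FIRST(Args) = { /, ;, = }.

{ /, ;, = }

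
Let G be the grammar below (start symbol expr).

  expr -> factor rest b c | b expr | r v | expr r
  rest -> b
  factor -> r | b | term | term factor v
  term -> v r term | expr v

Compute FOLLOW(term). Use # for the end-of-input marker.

In factor -> term: term is at the end, add FOLLOW(factor) = { b, v }.
In factor -> term factor v: add FIRST(factor v) = { b, r, v }.
In term -> v r term: term is at the end, add FOLLOW(term) = { b, r, v }.
Union: FOLLOW(term) = { b, r, v }.

{ b, r, v }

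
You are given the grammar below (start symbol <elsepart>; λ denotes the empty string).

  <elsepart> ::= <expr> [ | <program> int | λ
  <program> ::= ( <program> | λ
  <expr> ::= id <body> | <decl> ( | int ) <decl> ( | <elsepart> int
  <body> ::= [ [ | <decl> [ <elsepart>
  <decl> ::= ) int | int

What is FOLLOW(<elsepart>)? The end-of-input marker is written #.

{ #, [, int }

<elsepart> is the start symbol, so # ∈ FOLLOW(<elsepart>).
In <expr> ::= <elsepart> int: add FIRST(int) = { int }.
In <body> ::= <decl> [ <elsepart>: <elsepart> is at the end, add FOLLOW(<body>) = { [ }.
Union: FOLLOW(<elsepart>) = { #, [, int }.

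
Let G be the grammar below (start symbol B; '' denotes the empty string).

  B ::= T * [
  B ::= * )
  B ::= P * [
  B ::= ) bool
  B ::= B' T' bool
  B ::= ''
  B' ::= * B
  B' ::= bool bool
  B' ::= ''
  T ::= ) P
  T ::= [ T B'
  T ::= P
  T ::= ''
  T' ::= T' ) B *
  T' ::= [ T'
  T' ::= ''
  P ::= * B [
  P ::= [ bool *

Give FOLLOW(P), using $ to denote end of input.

{ *, bool }

In B ::= P * [: add FIRST(* [) = { * }.
In T ::= ) P: P is at the end, add FOLLOW(T) = { *, bool }.
In T ::= P: P is at the end, add FOLLOW(T) = { *, bool }.
Union: FOLLOW(P) = { *, bool }.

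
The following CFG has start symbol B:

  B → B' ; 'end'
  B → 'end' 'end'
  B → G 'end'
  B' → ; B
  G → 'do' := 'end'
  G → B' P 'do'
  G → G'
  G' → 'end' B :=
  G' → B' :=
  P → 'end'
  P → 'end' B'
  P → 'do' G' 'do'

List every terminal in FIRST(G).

{ 'do', 'end', ; }

G → 'do' := 'end' contributes {'do'}.
From G → B' P 'do': add FIRST(B') = { ; }.
From G → G': add FIRST(G') = { 'end', ; }.
Union: FIRST(G) = { 'do', 'end', ; }.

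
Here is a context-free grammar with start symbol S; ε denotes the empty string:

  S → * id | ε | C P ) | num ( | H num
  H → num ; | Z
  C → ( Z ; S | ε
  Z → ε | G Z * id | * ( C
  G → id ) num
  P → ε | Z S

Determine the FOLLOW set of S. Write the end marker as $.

{ $, (, ), *, ;, id, num }

S is the start symbol, so $ ∈ FOLLOW(S).
In C → ( Z ; S: S is at the end, add FOLLOW(C) = { (, ), *, ;, id, num }.
In P → Z S: S is at the end, add FOLLOW(P) = { ) }.
Union: FOLLOW(S) = { $, (, ), *, ;, id, num }.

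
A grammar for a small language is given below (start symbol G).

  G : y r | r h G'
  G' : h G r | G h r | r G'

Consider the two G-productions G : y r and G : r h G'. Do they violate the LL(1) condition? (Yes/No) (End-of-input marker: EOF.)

FIRST(y r) = { y } and FIRST(r h G') = { r }.
The FIRST sets are disjoint and neither alternative is nullable — no conflict.

No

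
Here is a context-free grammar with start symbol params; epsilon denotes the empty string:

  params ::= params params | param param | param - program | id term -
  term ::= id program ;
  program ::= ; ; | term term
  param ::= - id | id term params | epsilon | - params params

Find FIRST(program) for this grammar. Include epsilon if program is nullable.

{ ;, id }

program ::= ; ; contributes {;}.
From program ::= term term: add FIRST(term) = { id }.
Union: FIRST(program) = { ;, id }.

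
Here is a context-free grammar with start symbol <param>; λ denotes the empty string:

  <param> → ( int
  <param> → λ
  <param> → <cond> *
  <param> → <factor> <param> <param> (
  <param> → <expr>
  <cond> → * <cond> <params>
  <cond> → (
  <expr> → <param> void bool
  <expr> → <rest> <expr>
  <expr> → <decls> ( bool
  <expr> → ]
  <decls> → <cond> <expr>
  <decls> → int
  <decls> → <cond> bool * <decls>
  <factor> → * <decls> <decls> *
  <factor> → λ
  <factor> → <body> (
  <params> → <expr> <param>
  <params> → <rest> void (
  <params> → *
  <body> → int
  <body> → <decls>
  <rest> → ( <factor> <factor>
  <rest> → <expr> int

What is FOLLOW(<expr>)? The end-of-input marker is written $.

{ $, (, *, ], bool, int, void }

In <param> → <expr>: <expr> is at the end, add FOLLOW(<param>) = { $, (, *, ], bool, int, void }.
In <expr> → <rest> <expr>: <expr> is at the end, add FOLLOW(<expr>) = { $, (, *, ], bool, int, void }.
In <decls> → <cond> <expr>: <expr> is at the end, add FOLLOW(<decls>) = { (, *, int }.
In <params> → <expr> <param>: add FIRST(<param>)\{λ} = { (, *, ], int, void }.
  Since <param> is nullable, also add FOLLOW(<params>) = { (, *, ], bool, int, void }.
In <rest> → <expr> int: add FIRST(int) = { int }.
Union: FOLLOW(<expr>) = { $, (, *, ], bool, int, void }.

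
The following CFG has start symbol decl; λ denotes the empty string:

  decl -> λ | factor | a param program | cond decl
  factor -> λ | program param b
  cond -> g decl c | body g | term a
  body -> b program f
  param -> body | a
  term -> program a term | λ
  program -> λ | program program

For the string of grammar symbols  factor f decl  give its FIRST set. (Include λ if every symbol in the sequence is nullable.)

Add FIRST(factor)\{λ} = { a, b }; factor is nullable, continue.
f is a terminal; add {f} and stop.

{ a, b, f }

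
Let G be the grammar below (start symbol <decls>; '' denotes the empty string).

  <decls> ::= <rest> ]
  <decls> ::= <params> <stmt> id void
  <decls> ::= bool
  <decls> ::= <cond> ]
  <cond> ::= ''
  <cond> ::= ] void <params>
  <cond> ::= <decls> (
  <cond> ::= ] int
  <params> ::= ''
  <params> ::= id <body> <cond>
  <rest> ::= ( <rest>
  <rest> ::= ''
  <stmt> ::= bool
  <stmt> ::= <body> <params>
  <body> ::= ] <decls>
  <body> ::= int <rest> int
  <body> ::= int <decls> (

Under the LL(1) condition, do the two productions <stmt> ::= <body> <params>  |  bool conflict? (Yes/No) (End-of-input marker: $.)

No

FIRST(<body> <params>) = { ], int } and FIRST(bool) = { bool }.
The FIRST sets are disjoint and neither alternative is nullable — no conflict.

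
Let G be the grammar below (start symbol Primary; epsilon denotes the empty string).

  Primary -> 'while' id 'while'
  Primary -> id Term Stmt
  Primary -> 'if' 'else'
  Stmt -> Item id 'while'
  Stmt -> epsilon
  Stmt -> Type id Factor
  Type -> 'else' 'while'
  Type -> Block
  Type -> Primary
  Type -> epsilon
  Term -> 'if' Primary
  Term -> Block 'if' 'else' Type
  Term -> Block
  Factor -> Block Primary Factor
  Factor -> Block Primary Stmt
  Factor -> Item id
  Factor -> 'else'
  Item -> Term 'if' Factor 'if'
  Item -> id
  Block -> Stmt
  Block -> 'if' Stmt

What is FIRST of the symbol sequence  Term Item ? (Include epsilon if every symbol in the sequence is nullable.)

{ 'else', 'if', 'while', id }

Add FIRST(Term)\{epsilon} = { 'else', 'if', 'while', id }; Term is nullable, continue.
Add FIRST(Item) = { 'else', 'if', 'while', id }; Item is not nullable, stop.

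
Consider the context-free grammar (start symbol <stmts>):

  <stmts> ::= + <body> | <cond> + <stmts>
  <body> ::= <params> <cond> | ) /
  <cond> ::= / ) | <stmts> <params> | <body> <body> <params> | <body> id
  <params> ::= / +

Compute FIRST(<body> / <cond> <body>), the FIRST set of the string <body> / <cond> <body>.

{ ), / }

Add FIRST(<body>) = { ), / }; <body> is not nullable, stop.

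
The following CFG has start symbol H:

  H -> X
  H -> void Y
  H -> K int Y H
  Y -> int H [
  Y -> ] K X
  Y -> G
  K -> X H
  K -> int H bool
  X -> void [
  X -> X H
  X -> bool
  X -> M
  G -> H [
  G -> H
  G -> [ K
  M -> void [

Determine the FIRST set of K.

{ bool, int, void }

From K -> X H: add FIRST(X) = { bool, void }.
K -> int H bool contributes {int}.
Union: FIRST(K) = { bool, int, void }.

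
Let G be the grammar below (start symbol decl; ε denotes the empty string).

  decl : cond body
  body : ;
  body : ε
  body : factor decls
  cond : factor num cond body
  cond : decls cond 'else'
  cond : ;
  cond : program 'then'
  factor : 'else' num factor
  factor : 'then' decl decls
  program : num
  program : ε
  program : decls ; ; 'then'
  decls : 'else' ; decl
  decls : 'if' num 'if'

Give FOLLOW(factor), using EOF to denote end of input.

{ 'else', 'if', num }

In body : factor decls: add FIRST(decls) = { 'else', 'if' }.
In cond : factor num cond body: add FIRST(num cond body) = { num }.
In factor : 'else' num factor: factor is at the end, add FOLLOW(factor) = { 'else', 'if', num }.
Union: FOLLOW(factor) = { 'else', 'if', num }.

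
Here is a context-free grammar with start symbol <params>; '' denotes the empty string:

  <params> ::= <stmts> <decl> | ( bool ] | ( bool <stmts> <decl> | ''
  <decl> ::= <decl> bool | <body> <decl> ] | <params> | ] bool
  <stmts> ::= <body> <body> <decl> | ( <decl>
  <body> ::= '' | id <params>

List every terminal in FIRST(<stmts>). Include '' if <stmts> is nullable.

{ (, ], bool, id, '' }

From <stmts> ::= <body> <body> <decl>: <body>, <body>, <decl> nullable, take FIRST(<body>) ∪ FIRST(<body>) ∪ FIRST(<decl>) = { (, ], bool, id }; also '' since the whole RHS is nullable.
<stmts> ::= ( <decl> contributes {(}.
Union: FIRST(<stmts>) = { (, ], bool, id, '' }.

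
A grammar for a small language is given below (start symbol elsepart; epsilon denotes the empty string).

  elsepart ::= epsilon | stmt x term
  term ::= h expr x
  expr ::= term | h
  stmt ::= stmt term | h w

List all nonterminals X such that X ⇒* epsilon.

Directly nullable (have an epsilon-production): elsepart.
No other nonterminal has a production whose RHS symbols are all nullable.

{ elsepart }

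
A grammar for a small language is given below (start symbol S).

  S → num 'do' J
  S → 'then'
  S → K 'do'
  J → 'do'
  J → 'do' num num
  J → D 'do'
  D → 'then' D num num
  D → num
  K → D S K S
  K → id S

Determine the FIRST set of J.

J → 'do' contributes {'do'}.
J → 'do' num num contributes {'do'}.
From J → D 'do': add FIRST(D) = { 'then', num }.
Union: FIRST(J) = { 'do', 'then', num }.

{ 'do', 'then', num }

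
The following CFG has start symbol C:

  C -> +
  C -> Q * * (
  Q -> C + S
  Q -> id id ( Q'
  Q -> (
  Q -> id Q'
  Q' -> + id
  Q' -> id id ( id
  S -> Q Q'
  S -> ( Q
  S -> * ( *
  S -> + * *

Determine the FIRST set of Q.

{ (, +, id }

From Q -> C + S: add FIRST(C) = { (, +, id }.
Q -> id id ( Q' contributes {id}.
Q -> ( contributes {(}.
Q -> id Q' contributes {id}.
Union: FIRST(Q) = { (, +, id }.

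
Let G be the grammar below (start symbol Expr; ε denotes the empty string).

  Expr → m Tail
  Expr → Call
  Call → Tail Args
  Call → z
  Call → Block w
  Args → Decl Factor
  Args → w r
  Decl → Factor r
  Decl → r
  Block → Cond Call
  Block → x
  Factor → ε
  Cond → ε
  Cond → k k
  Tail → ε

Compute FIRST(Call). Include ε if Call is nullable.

From Call → Tail Args: Tail nullable, take FIRST(Tail) ∪ FIRST(Args) = { r, w }.
Call → z contributes {z}.
From Call → Block w: add FIRST(Block) = { k, r, w, x, z }.
Union: FIRST(Call) = { k, r, w, x, z }.

{ k, r, w, x, z }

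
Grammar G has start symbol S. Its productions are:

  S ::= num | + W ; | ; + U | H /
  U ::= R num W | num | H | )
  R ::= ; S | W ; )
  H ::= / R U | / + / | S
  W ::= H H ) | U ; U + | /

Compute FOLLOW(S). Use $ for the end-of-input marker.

S is the start symbol, so $ ∈ FOLLOW(S).
In R ::= ; S: S is at the end, add FOLLOW(R) = { ), +, /, ;, num }.
In H ::= S: S is at the end, add FOLLOW(H) = { $, ), +, /, ;, num }.
Union: FOLLOW(S) = { $, ), +, /, ;, num }.

{ $, ), +, /, ;, num }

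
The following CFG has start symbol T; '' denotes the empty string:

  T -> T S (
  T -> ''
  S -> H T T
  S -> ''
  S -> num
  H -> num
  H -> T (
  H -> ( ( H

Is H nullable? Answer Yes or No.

No

Nullable nonterminals: S, T.
No production of H has an RHS whose symbols are all nullable, so H is not nullable.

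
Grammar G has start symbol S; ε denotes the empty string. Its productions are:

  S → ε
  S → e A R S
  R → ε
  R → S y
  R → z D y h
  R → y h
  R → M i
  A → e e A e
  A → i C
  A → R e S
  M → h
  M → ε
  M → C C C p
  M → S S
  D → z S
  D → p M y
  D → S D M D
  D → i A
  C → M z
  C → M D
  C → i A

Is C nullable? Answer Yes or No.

Nullable nonterminals: M, R, S.
No production of C has an RHS whose symbols are all nullable, so C is not nullable.

No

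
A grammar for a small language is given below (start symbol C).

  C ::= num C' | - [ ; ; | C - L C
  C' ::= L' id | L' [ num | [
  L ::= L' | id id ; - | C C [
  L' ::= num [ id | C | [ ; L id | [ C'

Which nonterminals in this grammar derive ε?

{ } (none)

No nonterminal has an empty production or an RHS whose symbols are all nullable.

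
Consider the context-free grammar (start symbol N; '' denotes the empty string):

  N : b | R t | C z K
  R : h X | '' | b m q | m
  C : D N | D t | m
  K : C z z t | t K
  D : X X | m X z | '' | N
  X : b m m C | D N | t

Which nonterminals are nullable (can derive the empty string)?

{ D, R }

Directly nullable (have an ''-production): R, D.
No other nonterminal has a production whose RHS symbols are all nullable.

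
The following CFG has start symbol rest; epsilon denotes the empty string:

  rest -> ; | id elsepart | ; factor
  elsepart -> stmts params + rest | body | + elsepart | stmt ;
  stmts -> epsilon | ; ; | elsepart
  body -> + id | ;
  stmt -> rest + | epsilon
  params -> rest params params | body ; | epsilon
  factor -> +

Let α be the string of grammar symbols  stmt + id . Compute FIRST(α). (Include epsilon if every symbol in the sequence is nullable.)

Add FIRST(stmt)\{epsilon} = { ;, id }; stmt is nullable, continue.
+ is a terminal; add {+} and stop.

{ +, ;, id }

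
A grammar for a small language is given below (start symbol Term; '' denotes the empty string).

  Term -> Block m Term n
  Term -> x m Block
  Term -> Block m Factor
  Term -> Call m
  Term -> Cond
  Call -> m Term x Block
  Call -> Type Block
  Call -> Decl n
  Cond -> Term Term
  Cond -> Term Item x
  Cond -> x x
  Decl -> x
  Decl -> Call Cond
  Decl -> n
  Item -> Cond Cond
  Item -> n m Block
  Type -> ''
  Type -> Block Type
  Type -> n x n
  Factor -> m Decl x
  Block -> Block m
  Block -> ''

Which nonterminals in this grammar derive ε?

{ Block, Call, Type }

Directly nullable (have an ''-production): Type, Block.
Call -> Type Block with every symbol nullable, so Call is nullable.
No other nonterminal has a production whose RHS symbols are all nullable.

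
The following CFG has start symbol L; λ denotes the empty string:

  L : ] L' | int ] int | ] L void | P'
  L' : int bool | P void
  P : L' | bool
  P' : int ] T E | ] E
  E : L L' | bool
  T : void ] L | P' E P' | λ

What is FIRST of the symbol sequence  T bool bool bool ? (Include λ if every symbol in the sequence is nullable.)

Add FIRST(T)\{λ} = { ], int, void }; T is nullable, continue.
bool is a terminal; add {bool} and stop.

{ ], bool, int, void }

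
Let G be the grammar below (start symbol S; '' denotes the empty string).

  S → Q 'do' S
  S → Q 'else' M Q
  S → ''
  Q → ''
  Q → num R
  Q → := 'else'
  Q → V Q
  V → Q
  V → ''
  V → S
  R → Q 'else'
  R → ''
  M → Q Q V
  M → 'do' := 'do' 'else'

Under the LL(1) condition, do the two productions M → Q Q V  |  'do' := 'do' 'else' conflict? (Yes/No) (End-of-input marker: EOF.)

Yes

FIRST(Q Q V) = { 'do', 'else', :=, num, '' } and FIRST('do' := 'do' 'else') = { 'do' }.
Both contain 'do', so the two alternatives are not disjoint — LL(1) conflict.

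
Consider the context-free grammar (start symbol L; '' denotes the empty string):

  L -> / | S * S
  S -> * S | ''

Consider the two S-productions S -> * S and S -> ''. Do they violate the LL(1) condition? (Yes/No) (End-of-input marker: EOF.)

FIRST(* S) = { * } and FIRST('') = { '' }.
The second alternative is nullable and FOLLOW(S) = { EOF, * } shares * with FIRST of the first — conflict.

Yes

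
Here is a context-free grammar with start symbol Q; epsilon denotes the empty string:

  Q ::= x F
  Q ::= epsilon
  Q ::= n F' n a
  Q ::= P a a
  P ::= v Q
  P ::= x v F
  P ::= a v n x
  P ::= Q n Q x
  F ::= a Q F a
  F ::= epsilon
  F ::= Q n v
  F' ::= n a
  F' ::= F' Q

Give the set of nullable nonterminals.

Directly nullable (have an epsilon-production): Q, F.
No other nonterminal has a production whose RHS symbols are all nullable.

{ F, Q }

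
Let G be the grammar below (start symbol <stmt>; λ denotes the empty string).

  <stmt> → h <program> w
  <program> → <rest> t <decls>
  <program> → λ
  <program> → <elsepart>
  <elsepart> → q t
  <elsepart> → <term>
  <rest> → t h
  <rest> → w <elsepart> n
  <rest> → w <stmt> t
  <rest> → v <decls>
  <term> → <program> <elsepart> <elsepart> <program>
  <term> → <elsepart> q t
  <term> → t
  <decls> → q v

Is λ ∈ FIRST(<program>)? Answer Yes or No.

Yes

<program> has an λ-production, so <program> ⇒ λ.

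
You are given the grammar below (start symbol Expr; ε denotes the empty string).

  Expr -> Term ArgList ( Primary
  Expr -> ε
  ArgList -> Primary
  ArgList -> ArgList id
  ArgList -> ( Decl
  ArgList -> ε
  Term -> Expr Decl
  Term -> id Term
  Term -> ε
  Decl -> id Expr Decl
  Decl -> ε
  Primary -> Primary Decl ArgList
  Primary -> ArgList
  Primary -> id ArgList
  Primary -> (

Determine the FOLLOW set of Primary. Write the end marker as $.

In Expr -> Term ArgList ( Primary: Primary is at the end, add FOLLOW(Expr) = { $, (, id }.
In ArgList -> Primary: Primary is at the end, add FOLLOW(ArgList) = { $, (, id }.
In Primary -> Primary Decl ArgList: add FIRST(Decl ArgList)\{ε} = { (, id }.
  Since Decl ArgList is nullable, also add FOLLOW(Primary) = { $, (, id }.
Union: FOLLOW(Primary) = { $, (, id }.

{ $, (, id }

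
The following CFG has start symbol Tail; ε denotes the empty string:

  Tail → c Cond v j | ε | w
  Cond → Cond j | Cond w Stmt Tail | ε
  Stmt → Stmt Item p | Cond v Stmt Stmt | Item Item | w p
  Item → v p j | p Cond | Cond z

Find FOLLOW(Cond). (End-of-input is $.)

{ c, j, p, v, w, z }

In Tail → c Cond v j: add FIRST(v j) = { v }.
In Cond → Cond j: add FIRST(j) = { j }.
In Cond → Cond w Stmt Tail: add FIRST(w Stmt Tail) = { w }.
In Stmt → Cond v Stmt Stmt: add FIRST(v Stmt Stmt) = { v }.
In Item → p Cond: Cond is at the end, add FOLLOW(Item) = { c, j, p, v, w, z }.
In Item → Cond z: add FIRST(z) = { z }.
Union: FOLLOW(Cond) = { c, j, p, v, w, z }.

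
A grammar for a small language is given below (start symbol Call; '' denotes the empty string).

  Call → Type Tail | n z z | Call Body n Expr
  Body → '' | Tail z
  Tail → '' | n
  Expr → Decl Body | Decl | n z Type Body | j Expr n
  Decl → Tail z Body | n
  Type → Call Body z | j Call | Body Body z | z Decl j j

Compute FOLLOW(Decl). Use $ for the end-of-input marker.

In Expr → Decl Body: add FIRST(Body)\{''} = { n, z }.
  Since Body is nullable, also add FOLLOW(Expr) = { $, n, z }.
In Expr → Decl: Decl is at the end, add FOLLOW(Expr) = { $, n, z }.
In Type → z Decl j j: add FIRST(j j) = { j }.
Union: FOLLOW(Decl) = { $, j, n, z }.

{ $, j, n, z }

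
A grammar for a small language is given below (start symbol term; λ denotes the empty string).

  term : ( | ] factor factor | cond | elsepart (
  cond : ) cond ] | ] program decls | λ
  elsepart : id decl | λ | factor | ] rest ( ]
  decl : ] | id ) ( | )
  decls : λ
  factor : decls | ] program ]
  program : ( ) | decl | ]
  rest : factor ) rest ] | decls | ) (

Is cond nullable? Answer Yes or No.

cond has an λ-production, so cond ⇒ λ.

Yes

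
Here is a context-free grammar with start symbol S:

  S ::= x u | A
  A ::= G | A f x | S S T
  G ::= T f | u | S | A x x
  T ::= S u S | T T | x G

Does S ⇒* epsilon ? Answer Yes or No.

No

No nonterminal in this grammar is nullable.
No production of S has an RHS whose symbols are all nullable, so S is not nullable.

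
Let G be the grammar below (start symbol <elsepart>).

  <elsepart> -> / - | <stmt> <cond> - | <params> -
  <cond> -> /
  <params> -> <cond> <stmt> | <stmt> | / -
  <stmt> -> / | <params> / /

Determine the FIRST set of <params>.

From <params> -> <cond> <stmt>: add FIRST(<cond>) = { / }.
From <params> -> <stmt>: add FIRST(<stmt>) = { / }.
<params> -> / - contributes {/}.
Union: FIRST(<params>) = { / }.

{ / }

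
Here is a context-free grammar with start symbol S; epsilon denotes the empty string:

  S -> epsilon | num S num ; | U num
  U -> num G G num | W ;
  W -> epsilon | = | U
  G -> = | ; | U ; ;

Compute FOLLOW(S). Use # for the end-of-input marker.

{ #, num }

S is the start symbol, so # ∈ FOLLOW(S).
In S -> num S num ;: add FIRST(num ;) = { num }.
Union: FOLLOW(S) = { #, num }.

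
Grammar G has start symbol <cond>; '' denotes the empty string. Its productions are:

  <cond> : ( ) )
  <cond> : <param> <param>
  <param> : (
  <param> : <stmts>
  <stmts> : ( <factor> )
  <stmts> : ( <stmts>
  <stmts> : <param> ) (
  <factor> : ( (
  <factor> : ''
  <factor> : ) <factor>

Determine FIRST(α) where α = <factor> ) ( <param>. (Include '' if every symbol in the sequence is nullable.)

Add FIRST(<factor>)\{''} = { (, ) }; <factor> is nullable, continue.
) is a terminal; add {)} and stop.

{ (, ) }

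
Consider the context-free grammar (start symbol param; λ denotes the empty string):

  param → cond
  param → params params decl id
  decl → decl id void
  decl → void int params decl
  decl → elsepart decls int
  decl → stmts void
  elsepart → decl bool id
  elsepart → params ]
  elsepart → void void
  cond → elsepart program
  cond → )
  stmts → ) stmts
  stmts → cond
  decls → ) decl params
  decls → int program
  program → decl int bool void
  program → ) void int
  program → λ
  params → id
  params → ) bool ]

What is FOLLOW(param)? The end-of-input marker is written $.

param is the start symbol, so $ ∈ FOLLOW(param).
Union: FOLLOW(param) = { $ }.

{ $ }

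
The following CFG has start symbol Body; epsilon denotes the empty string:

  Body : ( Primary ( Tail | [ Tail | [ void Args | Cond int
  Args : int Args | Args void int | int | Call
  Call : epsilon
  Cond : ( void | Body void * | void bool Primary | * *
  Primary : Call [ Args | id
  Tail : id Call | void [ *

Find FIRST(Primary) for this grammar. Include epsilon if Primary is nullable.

{ [, id }

From Primary : Call [ Args: Call nullable, take FIRST(Call) ∪ {[} = { [ }.
Primary : id contributes {id}.
Union: FIRST(Primary) = { [, id }.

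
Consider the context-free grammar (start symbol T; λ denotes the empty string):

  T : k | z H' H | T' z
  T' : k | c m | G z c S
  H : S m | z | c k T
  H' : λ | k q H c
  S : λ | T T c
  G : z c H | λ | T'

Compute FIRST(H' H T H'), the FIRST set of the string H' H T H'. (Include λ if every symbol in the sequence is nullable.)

Add FIRST(H')\{λ} = { k }; H' is nullable, continue.
Add FIRST(H) = { c, k, m, z }; H is not nullable, stop.

{ c, k, m, z }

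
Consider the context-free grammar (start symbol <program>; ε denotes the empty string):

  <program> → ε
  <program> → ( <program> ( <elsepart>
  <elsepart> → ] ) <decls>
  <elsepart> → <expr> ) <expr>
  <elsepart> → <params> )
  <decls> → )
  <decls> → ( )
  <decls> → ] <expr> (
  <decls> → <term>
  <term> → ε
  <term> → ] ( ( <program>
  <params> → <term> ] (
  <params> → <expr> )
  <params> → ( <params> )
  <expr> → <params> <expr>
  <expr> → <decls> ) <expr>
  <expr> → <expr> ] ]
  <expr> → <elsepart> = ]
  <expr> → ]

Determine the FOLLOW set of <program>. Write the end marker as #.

{ #, (, ), =, ] }

<program> is the start symbol, so # ∈ FOLLOW(<program>).
In <program> → ( <program> ( <elsepart>: add FIRST(( <elsepart>) = { ( }.
In <term> → ] ( ( <program>: <program> is at the end, add FOLLOW(<term>) = { #, (, ), =, ] }.
Union: FOLLOW(<program>) = { #, (, ), =, ] }.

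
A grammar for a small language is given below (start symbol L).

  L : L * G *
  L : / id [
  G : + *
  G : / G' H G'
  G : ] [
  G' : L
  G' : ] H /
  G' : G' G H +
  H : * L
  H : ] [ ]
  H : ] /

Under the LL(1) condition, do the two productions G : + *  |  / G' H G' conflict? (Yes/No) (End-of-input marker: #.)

No

FIRST(+ *) = { + } and FIRST(/ G' H G') = { / }.
The FIRST sets are disjoint and neither alternative is nullable — no conflict.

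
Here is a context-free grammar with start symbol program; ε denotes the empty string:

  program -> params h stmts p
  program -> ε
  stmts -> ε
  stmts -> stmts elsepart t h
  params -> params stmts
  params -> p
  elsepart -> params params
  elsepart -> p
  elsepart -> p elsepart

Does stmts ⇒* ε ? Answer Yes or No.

Yes

stmts has an ε-production, so stmts ⇒ ε.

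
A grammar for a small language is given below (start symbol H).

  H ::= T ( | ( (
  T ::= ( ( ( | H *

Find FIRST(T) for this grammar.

{ ( }

T ::= ( ( ( contributes {(}.
From T ::= H *: add FIRST(H) = { ( }.
Union: FIRST(T) = { ( }.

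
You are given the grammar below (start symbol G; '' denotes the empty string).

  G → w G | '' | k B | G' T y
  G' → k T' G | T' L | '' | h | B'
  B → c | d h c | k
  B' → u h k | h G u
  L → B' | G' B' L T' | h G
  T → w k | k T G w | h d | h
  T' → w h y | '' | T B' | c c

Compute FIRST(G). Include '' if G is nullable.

{ c, h, k, u, w, '' }

G → w G contributes {w}.
G → '' contributes ''.
G → k B contributes {k}.
From G → G' T y: G' nullable, take FIRST(G') ∪ FIRST(T) = { c, h, k, u, w }.
Union: FIRST(G) = { c, h, k, u, w, '' }.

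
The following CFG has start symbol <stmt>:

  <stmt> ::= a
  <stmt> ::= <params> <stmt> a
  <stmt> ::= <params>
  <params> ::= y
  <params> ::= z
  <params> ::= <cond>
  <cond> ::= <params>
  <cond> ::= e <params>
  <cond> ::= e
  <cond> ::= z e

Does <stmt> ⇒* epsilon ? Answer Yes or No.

No nonterminal in this grammar is nullable.
No production of <stmt> has an RHS whose symbols are all nullable, so <stmt> is not nullable.

No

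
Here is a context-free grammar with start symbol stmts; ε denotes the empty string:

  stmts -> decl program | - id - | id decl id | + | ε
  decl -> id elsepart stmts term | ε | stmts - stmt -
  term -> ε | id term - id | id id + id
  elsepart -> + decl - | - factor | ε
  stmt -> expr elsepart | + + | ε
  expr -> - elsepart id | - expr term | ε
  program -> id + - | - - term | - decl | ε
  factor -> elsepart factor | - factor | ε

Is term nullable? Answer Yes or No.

term has an ε-production, so term ⇒ ε.

Yes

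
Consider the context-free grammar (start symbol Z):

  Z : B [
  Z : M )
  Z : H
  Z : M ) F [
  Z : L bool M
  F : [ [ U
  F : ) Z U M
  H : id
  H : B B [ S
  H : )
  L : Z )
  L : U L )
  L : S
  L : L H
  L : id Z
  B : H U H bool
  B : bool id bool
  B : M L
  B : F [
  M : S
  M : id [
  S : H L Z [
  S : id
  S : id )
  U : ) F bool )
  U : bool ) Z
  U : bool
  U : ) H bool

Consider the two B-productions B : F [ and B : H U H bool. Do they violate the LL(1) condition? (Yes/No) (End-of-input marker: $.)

Yes

FIRST(F [) = { ), [ } and FIRST(H U H bool) = { ), [, bool, id }.
Both contain ), so the two alternatives are not disjoint — LL(1) conflict.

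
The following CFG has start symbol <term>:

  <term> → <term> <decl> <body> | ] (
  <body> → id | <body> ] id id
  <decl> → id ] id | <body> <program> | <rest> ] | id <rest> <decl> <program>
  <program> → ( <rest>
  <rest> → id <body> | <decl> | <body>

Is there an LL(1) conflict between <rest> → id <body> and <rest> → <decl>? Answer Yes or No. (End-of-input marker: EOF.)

Yes

FIRST(id <body>) = { id } and FIRST(<decl>) = { id }.
Both contain id, so the two alternatives are not disjoint — LL(1) conflict.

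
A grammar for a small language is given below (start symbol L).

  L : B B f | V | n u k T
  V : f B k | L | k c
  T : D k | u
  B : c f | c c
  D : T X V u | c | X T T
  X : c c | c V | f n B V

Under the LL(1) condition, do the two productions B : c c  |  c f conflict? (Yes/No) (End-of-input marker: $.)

FIRST(c c) = { c } and FIRST(c f) = { c }.
Both contain c, so the two alternatives are not disjoint — LL(1) conflict.

Yes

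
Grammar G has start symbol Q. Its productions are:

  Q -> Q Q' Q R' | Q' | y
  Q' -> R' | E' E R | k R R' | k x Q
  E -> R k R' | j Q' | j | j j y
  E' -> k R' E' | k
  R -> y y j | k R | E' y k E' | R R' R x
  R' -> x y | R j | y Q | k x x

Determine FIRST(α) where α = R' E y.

Add FIRST(R') = { k, x, y }; R' is not nullable, stop.

{ k, x, y }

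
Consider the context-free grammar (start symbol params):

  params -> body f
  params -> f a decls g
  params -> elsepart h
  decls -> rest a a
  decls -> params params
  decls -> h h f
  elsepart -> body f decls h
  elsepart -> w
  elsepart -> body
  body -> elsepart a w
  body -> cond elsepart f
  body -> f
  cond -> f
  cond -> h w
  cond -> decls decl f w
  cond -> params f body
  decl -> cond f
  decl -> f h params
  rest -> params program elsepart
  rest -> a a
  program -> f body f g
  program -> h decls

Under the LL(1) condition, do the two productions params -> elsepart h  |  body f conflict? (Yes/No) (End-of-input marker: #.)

Yes

FIRST(elsepart h) = { a, f, h, w } and FIRST(body f) = { a, f, h, w }.
Both contain a, so the two alternatives are not disjoint — LL(1) conflict.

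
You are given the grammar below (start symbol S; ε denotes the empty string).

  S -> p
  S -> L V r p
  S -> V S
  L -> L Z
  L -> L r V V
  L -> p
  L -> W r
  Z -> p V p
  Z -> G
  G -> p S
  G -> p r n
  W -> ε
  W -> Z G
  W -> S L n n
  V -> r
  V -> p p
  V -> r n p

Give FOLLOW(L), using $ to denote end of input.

{ n, p, r }

In S -> L V r p: add FIRST(V r p) = { p, r }.
In L -> L Z: add FIRST(Z) = { p }.
In L -> L r V V: add FIRST(r V V) = { r }.
In W -> S L n n: add FIRST(n n) = { n }.
Union: FOLLOW(L) = { n, p, r }.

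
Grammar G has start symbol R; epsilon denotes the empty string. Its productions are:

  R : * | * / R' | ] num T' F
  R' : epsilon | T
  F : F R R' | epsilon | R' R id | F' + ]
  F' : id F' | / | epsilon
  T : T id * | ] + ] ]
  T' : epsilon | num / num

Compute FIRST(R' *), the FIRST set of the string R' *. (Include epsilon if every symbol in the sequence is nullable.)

{ *, ] }

Add FIRST(R')\{epsilon} = { ] }; R' is nullable, continue.
* is a terminal; add {*} and stop.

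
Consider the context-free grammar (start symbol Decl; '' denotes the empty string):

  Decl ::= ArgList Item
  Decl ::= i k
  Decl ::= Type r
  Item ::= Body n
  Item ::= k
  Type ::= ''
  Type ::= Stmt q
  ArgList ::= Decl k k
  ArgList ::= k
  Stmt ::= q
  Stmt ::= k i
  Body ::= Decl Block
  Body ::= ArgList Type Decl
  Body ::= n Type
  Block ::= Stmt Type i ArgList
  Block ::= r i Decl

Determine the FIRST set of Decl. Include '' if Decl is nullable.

{ i, k, q, r }

From Decl ::= ArgList Item: add FIRST(ArgList) = { i, k, q, r }.
Decl ::= i k contributes {i}.
From Decl ::= Type r: Type nullable, take FIRST(Type) ∪ {r} = { k, q, r }.
Union: FIRST(Decl) = { i, k, q, r }.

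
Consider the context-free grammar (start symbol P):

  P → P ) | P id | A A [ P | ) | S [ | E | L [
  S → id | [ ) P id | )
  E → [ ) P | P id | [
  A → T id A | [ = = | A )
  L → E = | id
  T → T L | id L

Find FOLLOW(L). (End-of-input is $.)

{ ), [, id }

In P → L [: add FIRST([) = { [ }.
In T → T L: L is at the end, add FOLLOW(T) = { ), [, id }.
In T → id L: L is at the end, add FOLLOW(T) = { ), [, id }.
Union: FOLLOW(L) = { ), [, id }.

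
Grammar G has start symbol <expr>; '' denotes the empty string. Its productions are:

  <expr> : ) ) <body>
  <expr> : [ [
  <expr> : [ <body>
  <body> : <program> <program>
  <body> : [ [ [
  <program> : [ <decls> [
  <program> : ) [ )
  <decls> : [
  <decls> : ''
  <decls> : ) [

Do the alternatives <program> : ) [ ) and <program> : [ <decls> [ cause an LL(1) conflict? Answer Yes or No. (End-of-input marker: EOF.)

No

FIRST() [ )) = { ) } and FIRST([ <decls> [) = { [ }.
The FIRST sets are disjoint and neither alternative is nullable — no conflict.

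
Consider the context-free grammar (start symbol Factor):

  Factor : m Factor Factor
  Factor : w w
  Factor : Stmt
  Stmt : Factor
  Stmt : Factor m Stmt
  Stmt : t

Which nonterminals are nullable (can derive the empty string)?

{ } (none)

No nonterminal has an empty production or an RHS whose symbols are all nullable.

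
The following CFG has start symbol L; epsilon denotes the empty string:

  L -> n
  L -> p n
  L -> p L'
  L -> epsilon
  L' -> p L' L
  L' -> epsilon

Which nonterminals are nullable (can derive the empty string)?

Directly nullable (have an epsilon-production): L, L'.

{ L, L' }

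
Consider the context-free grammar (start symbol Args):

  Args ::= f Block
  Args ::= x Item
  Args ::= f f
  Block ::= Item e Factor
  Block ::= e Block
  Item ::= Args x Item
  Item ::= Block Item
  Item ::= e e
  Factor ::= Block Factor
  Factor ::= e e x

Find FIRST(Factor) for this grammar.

{ e, f, x }

From Factor ::= Block Factor: add FIRST(Block) = { e, f, x }.
Factor ::= e e x contributes {e}.
Union: FIRST(Factor) = { e, f, x }.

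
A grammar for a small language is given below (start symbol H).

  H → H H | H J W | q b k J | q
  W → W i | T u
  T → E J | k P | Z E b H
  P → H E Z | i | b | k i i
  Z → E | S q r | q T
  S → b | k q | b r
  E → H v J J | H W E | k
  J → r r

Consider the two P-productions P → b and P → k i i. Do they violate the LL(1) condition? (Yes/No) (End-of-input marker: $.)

No

FIRST(b) = { b } and FIRST(k i i) = { k }.
The FIRST sets are disjoint and neither alternative is nullable — no conflict.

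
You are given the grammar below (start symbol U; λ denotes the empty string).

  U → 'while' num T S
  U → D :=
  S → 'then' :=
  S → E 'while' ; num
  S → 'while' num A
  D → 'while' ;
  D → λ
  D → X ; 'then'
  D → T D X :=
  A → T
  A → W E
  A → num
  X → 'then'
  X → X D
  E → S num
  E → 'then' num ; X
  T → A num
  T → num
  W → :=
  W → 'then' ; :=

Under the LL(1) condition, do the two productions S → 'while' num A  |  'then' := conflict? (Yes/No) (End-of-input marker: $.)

No

FIRST('while' num A) = { 'while' } and FIRST('then' :=) = { 'then' }.
The FIRST sets are disjoint and neither alternative is nullable — no conflict.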